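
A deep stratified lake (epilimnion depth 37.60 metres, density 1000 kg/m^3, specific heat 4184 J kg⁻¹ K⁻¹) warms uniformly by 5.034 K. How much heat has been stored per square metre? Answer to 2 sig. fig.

7.9×10^8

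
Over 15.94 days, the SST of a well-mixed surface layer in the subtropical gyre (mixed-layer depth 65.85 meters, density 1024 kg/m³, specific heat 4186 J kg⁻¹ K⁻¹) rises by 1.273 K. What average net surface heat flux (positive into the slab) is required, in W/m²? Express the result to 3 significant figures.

261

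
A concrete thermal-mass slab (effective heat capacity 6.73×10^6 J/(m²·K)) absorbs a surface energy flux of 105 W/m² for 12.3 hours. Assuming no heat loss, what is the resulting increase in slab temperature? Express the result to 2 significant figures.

Areal heat capacity C = 6.73×10^6 J/(m²·K) (given).
Net heat input Q = F Δt = 105 × (12.3 hours × 3600 s/hour) = 4.65×10^6 J/m².
ΔT = Q / C = 4.65×10^6 / 6.73×10^6 = 0.691 K.

0.69 K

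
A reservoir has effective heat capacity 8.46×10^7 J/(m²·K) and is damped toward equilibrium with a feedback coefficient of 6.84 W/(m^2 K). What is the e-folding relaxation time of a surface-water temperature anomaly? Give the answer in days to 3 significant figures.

143 days

Areal heat capacity C = 8.46×10^7 J/(m²·K) (given).
Relaxation time τ = C / λ = 8.46×10^7 / 6.84 = 1.24×10^7 s.
In days: 1.24×10^7 s / (86400 s/day) = 143 days.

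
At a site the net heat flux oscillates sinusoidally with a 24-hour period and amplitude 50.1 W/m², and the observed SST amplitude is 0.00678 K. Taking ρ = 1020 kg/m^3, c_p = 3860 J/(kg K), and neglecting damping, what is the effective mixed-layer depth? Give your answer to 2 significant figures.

ω = 2π / 86400 s = 7.27×10^-5 s⁻¹.
Required C = F₀ / (A ω) = 50.1 / (0.00678 × 7.27×10^-5) = 1.02×10^8 J/(m²·K).
D = C / (ρ c_p) = 1.02×10^8 / (1020 × 3860) = 25.8 m.

26 m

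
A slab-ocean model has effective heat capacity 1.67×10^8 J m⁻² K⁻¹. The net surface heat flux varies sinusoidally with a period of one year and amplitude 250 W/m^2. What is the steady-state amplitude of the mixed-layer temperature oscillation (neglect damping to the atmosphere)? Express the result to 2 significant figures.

7.5 K

Areal heat capacity C = 1.67×10^8 J m⁻² K⁻¹ (given).
Angular frequency ω = 2π / T = 2π / 3.15×10^7 s = 1.99×10^-7 s⁻¹.
Cω = 1.67×10^8 × 1.99×10^-7 = 33.3 W/(m²·K).
Amplitude A = F₀ / (Cω) = 250 / 33.3 = 7.51 K.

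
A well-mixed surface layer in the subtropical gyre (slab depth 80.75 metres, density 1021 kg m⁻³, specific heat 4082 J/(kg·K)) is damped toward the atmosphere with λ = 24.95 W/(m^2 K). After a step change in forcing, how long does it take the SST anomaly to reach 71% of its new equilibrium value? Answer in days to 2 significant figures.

190 days

Areal heat capacity C = ρ c_p D = 1021 × 4082 × 80.75 = 3.37×10^8 J m⁻² K⁻¹.
τ = C / λ = 3.37×10^8 / 24.95 = 1.35×10^7 s.
Fraction reached: 1 − e^(−t/τ) = 0.71 ⇒ t = −τ ln(1 − 0.71) = τ × 1.24.
t = 1.67×10^7 s = 193 days.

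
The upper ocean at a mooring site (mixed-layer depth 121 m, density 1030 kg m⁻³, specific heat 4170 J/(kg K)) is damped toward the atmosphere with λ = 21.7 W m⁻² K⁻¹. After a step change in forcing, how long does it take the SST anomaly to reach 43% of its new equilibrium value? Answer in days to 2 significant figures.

Areal heat capacity C = ρ c_p D = 1030 × 4170 × 121 = 5.20×10^8 J m⁻² K⁻¹.
τ = C / λ = 5.20×10^8 / 21.7 = 2.39×10^7 s.
Fraction reached: 1 − e^(−t/τ) = 0.43 ⇒ t = −τ ln(1 − 0.43) = τ × 0.562.
t = 1.35×10^7 s = 156 days.

160 days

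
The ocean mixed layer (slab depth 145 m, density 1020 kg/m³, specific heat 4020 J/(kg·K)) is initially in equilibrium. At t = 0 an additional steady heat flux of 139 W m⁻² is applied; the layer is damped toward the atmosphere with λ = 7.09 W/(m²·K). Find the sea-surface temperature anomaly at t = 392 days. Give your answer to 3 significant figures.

6.51 K

Areal heat capacity C = ρ c_p D = 1020 × 4020 × 145 = 5.95×10^8 J m⁻² K⁻¹.
τ = C / λ = 5.95×10^8 / 7.09 = 8.39×10^7 s.
Equilibrium anomaly ΔT_eq = F / λ = 139 / 7.09 = 19.6 K.
t = 392 days = 3.39×10^7 s, so t/τ = 0.404.
ΔT(t) = ΔT_eq (1 − e^(−t/τ)) = 19.6 × (1 − e^−0.404) = 6.51 K.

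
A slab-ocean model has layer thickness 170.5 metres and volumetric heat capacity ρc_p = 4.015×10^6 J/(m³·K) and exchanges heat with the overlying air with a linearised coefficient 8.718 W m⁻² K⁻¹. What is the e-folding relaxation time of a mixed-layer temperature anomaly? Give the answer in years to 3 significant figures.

2.49 years

Areal heat capacity C = ρc_p × D = 4.015×10^6 × 170.5 = 6.85×10^8 J/(m²·K).
Relaxation time τ = C / λ = 6.85×10^8 / 8.718 = 7.85×10^7 s.
In years: 7.85×10^7 s / (3.156×10^7 s/year) = 2.49 years.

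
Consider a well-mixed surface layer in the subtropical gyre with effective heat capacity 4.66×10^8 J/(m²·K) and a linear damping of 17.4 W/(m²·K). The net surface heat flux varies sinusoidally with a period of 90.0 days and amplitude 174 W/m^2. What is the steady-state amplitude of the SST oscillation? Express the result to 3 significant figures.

Areal heat capacity C = 4.66×10^8 J/(m²·K) (given).
Angular frequency ω = 2π / T = 2π / 7.78×10^6 s = 8.08×10^-7 s⁻¹.
√((Cω)² + λ²) = √((377)² + 17.4²) = 377 W/(m²·K).
Amplitude A = F₀ / √((Cω)²+λ²) = 174 / 377 = 0.462 K.

0.462 K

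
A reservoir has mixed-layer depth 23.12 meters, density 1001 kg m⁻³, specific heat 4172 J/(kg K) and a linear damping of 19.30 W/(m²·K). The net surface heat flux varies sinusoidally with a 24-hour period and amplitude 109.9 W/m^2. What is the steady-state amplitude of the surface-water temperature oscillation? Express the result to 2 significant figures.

Areal heat capacity C = ρ c_p D = 1001 × 4172 × 23.12 = 9.66×10^7 J/(m^2 K).
Angular frequency ω = 2π / T = 2π / 86400 s = 7.27×10^-5 s⁻¹.
√((Cω)² + λ²) = √((7020)² + 19.30²) = 7020 W/(m²·K).
Amplitude A = F₀ / √((Cω)²+λ²) = 109.9 / 7020 = 0.0157 K.

0.016 K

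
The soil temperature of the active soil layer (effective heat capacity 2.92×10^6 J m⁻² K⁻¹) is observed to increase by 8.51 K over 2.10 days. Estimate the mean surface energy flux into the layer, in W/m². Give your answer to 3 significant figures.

Areal heat capacity C = 2.92×10^6 J m⁻² K⁻¹ (given).
Required heat per unit area: Q = C ΔT = 2.92×10^6 × 8.51 = 2.48×10^7 J/m².
Flux F = Q / Δt = 2.48×10^7 / 1.81×10^5 s = 137 W/m².

137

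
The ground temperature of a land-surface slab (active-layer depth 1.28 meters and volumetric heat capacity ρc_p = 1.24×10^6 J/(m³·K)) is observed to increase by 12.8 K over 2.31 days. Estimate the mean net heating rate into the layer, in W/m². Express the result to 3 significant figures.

102

Areal heat capacity C = ρc_p × D = 1.24×10^6 × 1.28 = 1.59×10^6 J m⁻² K⁻¹.
Required heat per unit area: Q = C ΔT = 1.59×10^6 × 12.8 = 2.03×10^7 J/m².
Flux F = Q / Δt = 2.03×10^7 / 2.00×10^5 s = 102 W/m².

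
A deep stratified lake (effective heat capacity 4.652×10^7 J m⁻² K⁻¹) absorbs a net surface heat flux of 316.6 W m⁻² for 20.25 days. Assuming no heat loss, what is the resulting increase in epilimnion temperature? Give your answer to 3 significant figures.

Areal heat capacity C = 4.652×10^7 J m⁻² K⁻¹ (given).
Net heat input Q = F Δt = 316.6 × (20.25 days × 86400 s/day) = 5.54×10^8 J/m².
ΔT = Q / C = 5.54×10^8 / 4.65×10^7 = 11.9 K.

11.9 K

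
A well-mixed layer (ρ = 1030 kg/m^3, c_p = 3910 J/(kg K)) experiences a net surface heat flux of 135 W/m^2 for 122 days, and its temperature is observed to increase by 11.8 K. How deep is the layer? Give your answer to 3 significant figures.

Heat input Q = F Δt = 135 × 1.05×10^7 s = 1.42×10^9 J/m².
Required areal heat capacity C = Q / ΔT = 1.21×10^8 J/(m²·K).
Depth D = C / (ρ c_p) = 1.21×10^8 / (1030 × 3910) = 29.9 m.

29.9 m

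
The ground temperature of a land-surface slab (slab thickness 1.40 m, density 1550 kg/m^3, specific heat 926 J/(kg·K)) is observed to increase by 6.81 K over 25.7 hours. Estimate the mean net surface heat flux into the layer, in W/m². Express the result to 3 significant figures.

Areal heat capacity C = ρ c_p D = 1550 × 926 × 1.40 = 2.01×10^6 J/(m^2 K).
Required heat per unit area: Q = C ΔT = 2.01×10^6 × 6.81 = 1.37×10^7 J/m².
Flux F = Q / Δt = 1.37×10^7 / 92500 s = 148 W/m².

148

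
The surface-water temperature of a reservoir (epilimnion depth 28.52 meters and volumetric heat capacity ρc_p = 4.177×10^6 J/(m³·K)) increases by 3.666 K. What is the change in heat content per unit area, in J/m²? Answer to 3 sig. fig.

Areal heat capacity C = ρc_p × D = 4.177×10^6 × 28.52 = 1.19×10^8 J m⁻² K⁻¹.
ΔQ = C ΔT = 1.19×10^8 × 3.666 = 4.37×10^8 J/m².

4.37×10^8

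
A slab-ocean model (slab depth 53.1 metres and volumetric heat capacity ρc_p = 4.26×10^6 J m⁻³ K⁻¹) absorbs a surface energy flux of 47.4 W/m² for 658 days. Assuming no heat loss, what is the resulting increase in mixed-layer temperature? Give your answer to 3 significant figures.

11.9 K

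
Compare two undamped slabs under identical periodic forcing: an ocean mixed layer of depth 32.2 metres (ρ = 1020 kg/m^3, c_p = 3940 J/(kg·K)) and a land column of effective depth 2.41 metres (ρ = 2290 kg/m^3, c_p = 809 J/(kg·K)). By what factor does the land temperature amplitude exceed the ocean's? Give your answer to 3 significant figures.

C_ocean = 1020 × 3940 × 32.2 = 1.29×10^8 J/(m²·K).
C_land = 2290 × 809 × 2.41 = 4.46×10^6 J/(m²·K).
Undamped amplitude ∝ 1/C, so A_land/A_ocean = C_ocean/C_land = 29.0.

29.0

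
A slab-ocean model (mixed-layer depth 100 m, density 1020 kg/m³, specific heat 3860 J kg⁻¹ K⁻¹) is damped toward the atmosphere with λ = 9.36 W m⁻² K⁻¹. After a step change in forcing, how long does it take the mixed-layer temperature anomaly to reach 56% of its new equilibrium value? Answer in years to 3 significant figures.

Areal heat capacity C = ρ c_p D = 1020 × 3860 × 100 = 3.94×10^8 J m⁻² K⁻¹.
τ = C / λ = 3.94×10^8 / 9.36 = 4.21×10^7 s.
Fraction reached: 1 − e^(−t/τ) = 0.56 ⇒ t = −τ ln(1 − 0.56) = τ × 0.821.
t = 3.45×10^7 s = 1.09 years.

1.09 years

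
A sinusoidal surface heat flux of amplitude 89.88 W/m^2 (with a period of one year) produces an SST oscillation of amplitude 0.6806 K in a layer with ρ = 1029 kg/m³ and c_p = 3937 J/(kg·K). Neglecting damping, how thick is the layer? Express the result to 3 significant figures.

ω = 2π / 3.15×10^7 s = 1.99×10^-7 s⁻¹.
Required C = F₀ / (A ω) = 89.88 / (0.6806 × 1.99×10^-7) = 6.63×10^8 J/(m²·K).
D = C / (ρ c_p) = 6.63×10^8 / (1029 × 3937) = 164 m.

164 m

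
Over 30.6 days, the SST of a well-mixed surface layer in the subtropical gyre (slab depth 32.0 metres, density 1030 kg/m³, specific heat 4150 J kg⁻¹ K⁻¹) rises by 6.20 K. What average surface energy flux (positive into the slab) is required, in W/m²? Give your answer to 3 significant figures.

321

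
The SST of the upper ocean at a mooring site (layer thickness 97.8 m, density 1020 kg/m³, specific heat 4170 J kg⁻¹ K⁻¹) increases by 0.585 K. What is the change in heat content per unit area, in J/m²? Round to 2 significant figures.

2.4×10^8

Areal heat capacity C = ρ c_p D = 1020 × 4170 × 97.8 = 4.16×10^8 J m⁻² K⁻¹.
ΔQ = C ΔT = 4.16×10^8 × 0.585 = 2.43×10^8 J/m².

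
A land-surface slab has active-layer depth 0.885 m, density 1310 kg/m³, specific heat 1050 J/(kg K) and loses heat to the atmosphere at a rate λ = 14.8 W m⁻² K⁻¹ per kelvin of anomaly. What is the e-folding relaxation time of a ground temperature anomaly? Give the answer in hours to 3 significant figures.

22.8 hours

Areal heat capacity C = ρ c_p D = 1310 × 1050 × 0.885 = 1.22×10^6 J/(m^2 K).
Relaxation time τ = C / λ = 1.22×10^6 / 14.8 = 82300 s.
In hours: 82300 s / (3600 s/hour) = 22.8 hours.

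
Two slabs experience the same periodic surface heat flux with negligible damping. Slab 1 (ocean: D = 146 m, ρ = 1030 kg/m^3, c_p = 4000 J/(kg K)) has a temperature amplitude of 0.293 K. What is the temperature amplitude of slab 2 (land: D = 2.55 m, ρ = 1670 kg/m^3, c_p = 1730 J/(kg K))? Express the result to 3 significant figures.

C_ocean = 6.02×10^8 J/(m²·K); C_land = 7.37×10^6 J/(m²·K).
A ∝ 1/C ⇒ A_land = A_ocean × C_ocean/C_land = 0.293 × 81.6 = 23.9 K.

23.9 K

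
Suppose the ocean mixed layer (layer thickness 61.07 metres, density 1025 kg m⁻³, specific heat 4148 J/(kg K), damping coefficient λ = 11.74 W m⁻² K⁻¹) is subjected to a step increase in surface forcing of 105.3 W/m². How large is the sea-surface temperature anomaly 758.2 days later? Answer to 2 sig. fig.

Areal heat capacity C = ρ c_p D = 1025 × 4148 × 61.07 = 2.60×10^8 J m⁻² K⁻¹.
τ = C / λ = 2.60×10^8 / 11.74 = 2.21×10^7 s.
Equilibrium anomaly ΔT_eq = F / λ = 105.3 / 11.74 = 8.97 K.
t = 758.2 days = 6.55×10^7 s, so t/τ = 2.96.
ΔT(t) = ΔT_eq (1 − e^(−t/τ)) = 8.97 × (1 − e^−2.96) = 8.51 K.

8.5 K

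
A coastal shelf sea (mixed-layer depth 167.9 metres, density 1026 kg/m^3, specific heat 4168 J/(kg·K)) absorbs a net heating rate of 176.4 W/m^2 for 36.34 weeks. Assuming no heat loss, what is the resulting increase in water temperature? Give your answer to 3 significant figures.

Areal heat capacity C = ρ c_p D = 1026 × 4168 × 167.9 = 7.18×10^8 J/(m^2 K).
Net heat input Q = F Δt = 176.4 × (36.34 weeks × 6.048×10^5 s/week) = 3.88×10^9 J/m².
ΔT = Q / C = 3.88×10^9 / 7.18×10^8 = 5.40 K.

5.40 K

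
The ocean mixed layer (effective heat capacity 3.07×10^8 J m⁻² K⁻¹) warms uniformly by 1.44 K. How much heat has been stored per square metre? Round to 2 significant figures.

Areal heat capacity C = 3.07×10^8 J m⁻² K⁻¹ (given).
ΔQ = C ΔT = 3.07×10^8 × 1.44 = 4.42×10^8 J/m².

4.4×10^8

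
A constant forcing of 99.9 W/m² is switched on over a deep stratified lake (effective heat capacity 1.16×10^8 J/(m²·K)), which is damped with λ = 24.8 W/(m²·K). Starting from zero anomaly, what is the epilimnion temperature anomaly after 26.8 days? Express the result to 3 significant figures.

1.57 K

Areal heat capacity C = 1.16×10^8 J/(m²·K) (given).
τ = C / λ = 1.16×10^8 / 24.8 = 4.68×10^6 s.
Equilibrium anomaly ΔT_eq = F / λ = 99.9 / 24.8 = 4.03 K.
t = 26.8 days = 2.32×10^6 s, so t/τ = 0.495.
ΔT(t) = ΔT_eq (1 − e^(−t/τ)) = 4.03 × (1 − e^−0.495) = 1.57 K.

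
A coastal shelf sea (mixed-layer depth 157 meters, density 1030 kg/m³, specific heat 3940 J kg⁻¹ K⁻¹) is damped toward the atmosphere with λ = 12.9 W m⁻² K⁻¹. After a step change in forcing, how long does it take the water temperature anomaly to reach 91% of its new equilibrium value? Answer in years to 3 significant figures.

3.77 years

Areal heat capacity C = ρ c_p D = 1030 × 3940 × 157 = 6.37×10^8 J/(m²·K).
τ = C / λ = 6.37×10^8 / 12.9 = 4.94×10^7 s.
Fraction reached: 1 − e^(−t/τ) = 0.91 ⇒ t = −τ ln(1 − 0.91) = τ × 2.41.
t = 1.19×10^8 s = 3.77 years.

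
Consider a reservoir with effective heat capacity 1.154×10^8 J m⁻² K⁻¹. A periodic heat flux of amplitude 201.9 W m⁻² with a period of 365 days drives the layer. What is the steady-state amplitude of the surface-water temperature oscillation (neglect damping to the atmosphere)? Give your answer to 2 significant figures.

Areal heat capacity C = 1.154×10^8 J m⁻² K⁻¹ (given).
Angular frequency ω = 2π / T = 2π / 3.15×10^7 s = 1.99×10^-7 s⁻¹.
Cω = 1.15×10^8 × 1.99×10^-7 = 23.0 W/(m²·K).
Amplitude A = F₀ / (Cω) = 201.9 / 23.0 = 8.78 K.

8.8 K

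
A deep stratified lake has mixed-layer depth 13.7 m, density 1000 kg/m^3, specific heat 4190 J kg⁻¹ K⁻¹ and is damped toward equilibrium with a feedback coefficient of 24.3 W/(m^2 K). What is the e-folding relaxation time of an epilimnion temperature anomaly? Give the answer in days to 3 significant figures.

27.3 days

Areal heat capacity C = ρ c_p D = 1000 × 4190 × 13.7 = 5.74×10^7 J m⁻² K⁻¹.
Relaxation time τ = C / λ = 5.74×10^7 / 24.3 = 2.36×10^6 s.
In days: 2.36×10^6 s / (86400 s/day) = 27.3 days.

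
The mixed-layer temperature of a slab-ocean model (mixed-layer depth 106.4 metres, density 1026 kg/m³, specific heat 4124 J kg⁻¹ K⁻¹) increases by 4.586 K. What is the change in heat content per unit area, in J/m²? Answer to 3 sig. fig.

2.06×10^9

Areal heat capacity C = ρ c_p D = 1026 × 4124 × 106.4 = 4.50×10^8 J/(m²·K).
ΔQ = C ΔT = 4.50×10^8 × 4.586 = 2.06×10^9 J/m².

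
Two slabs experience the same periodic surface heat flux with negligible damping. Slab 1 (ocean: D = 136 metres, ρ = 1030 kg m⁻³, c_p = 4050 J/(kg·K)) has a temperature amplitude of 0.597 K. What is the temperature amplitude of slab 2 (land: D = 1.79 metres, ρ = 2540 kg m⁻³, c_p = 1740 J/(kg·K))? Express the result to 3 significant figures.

42.8 K

C_ocean = 5.67×10^8 J/(m²·K); C_land = 7.91×10^6 J/(m²·K).
A ∝ 1/C ⇒ A_land = A_ocean × C_ocean/C_land = 0.597 × 71.7 = 42.8 K.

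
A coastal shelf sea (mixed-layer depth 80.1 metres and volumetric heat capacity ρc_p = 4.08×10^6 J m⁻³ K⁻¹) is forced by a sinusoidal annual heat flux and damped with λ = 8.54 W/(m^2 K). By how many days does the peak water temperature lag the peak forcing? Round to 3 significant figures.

Areal heat capacity C = ρc_p × D = 4.08×10^6 × 80.1 = 3.27×10^8 J/(m^2 K).
ω = 2π / 3.15×10^7 s = 1.99×10^-7 s⁻¹.
Phase lag φ = arctan(Cω/λ) = arctan(65.1/8.54) = 1.44 rad.
Time lag = φ / ω = 1.44 / 1.99×10^-7 = 7.23×10^6 s = 83.7 days.

83.7 days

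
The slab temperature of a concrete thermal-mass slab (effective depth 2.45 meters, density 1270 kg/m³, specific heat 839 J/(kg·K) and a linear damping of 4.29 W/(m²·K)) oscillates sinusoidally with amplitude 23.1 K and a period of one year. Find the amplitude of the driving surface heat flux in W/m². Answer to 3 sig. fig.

Areal heat capacity C = ρ c_p D = 1270 × 839 × 2.45 = 2.61×10^6 J/(m^2 K).
ω = 2π / 3.15×10^7 s = 1.99×10^-7 s⁻¹.
√((Cω)² + λ²) = √((0.520)² + 4.29²) = 4.32 W/(m²·K).
F₀ = A × √((Cω)²+λ²) = 23.1 × 4.32 = 99.8 W/m².

99.8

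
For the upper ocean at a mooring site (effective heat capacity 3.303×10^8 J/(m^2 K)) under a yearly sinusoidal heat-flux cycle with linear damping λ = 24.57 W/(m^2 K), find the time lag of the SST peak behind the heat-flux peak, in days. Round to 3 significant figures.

Areal heat capacity C = 3.303×10^8 J/(m^2 K) (given).
ω = 2π / 3.15×10^7 s = 1.99×10^-7 s⁻¹.
Phase lag φ = arctan(Cω/λ) = arctan(65.8/24.57) = 1.21 rad.
Time lag = φ / ω = 1.21 / 1.99×10^-7 = 6.09×10^6 s = 70.5 days.

70.5 days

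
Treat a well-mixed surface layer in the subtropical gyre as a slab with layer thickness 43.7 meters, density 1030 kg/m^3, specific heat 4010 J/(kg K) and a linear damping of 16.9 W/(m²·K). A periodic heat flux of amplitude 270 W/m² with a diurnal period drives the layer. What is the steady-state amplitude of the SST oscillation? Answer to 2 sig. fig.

Areal heat capacity C = ρ c_p D = 1030 × 4010 × 43.7 = 1.80×10^8 J m⁻² K⁻¹.
Angular frequency ω = 2π / T = 2π / 86400 s = 7.27×10^-5 s⁻¹.
√((Cω)² + λ²) = √((13100)² + 16.9²) = 13100 W/(m²·K).
Amplitude A = F₀ / √((Cω)²+λ²) = 270 / 13100 = 0.0206 K.

0.021 K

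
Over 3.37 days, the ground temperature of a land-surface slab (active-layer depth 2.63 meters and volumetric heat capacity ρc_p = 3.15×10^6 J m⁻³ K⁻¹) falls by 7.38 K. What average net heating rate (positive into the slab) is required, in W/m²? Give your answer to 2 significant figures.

Areal heat capacity C = ρc_p × D = 3.15×10^6 × 2.63 = 8.28×10^6 J/(m²·K).
Required heat per unit area: Q = C ΔT = 8.28×10^6 × -7.38 = -6.11×10^7 J/m².
Flux F = Q / Δt = -6.11×10^7 / 2.91×10^5 s = -210 W/m².

-210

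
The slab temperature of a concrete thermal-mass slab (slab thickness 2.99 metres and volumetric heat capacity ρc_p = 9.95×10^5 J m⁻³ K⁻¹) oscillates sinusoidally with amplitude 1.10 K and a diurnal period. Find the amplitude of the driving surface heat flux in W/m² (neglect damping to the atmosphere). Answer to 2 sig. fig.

240

Areal heat capacity C = ρc_p × D = 9.95×10^5 × 2.99 = 2.98×10^6 J/(m²·K).
ω = 2π / 86400 s = 7.27×10^-5 s⁻¹.
Cω = 2.98×10^6 × 7.27×10^-5 = 216 W/(m²·K).
F₀ = A × Cω = 1.10 × 216 = 238 W/m².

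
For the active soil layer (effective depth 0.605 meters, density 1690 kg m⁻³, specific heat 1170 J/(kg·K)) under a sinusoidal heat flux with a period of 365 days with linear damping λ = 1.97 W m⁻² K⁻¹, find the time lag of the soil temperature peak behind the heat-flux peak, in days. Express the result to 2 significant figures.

7.0 days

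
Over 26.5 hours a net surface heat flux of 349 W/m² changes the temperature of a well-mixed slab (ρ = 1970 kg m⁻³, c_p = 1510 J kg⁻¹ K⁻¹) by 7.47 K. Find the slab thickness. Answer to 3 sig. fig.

1.50 m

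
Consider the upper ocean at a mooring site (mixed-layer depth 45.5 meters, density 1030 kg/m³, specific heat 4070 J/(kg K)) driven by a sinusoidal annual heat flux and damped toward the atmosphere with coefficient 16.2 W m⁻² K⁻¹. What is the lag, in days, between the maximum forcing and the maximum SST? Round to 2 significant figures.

68 days

Areal heat capacity C = ρ c_p D = 1030 × 4070 × 45.5 = 1.91×10^8 J/(m^2 K).
ω = 2π / 3.15×10^7 s = 1.99×10^-7 s⁻¹.
Phase lag φ = arctan(Cω/λ) = arctan(38.0/16.2) = 1.17 rad.
Time lag = φ / ω = 1.17 / 1.99×10^-7 = 5.86×10^6 s = 67.8 days.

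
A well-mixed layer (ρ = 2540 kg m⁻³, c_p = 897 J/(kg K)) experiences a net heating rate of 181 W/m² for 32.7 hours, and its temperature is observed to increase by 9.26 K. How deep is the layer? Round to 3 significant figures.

Heat input Q = F Δt = 181 × 1.18×10^5 s = 2.13×10^7 J/m².
Required areal heat capacity C = Q / ΔT = 2.30×10^6 J/(m²·K).
Depth D = C / (ρ c_p) = 2.30×10^6 / (2540 × 897) = 1.01 m.

1.01 m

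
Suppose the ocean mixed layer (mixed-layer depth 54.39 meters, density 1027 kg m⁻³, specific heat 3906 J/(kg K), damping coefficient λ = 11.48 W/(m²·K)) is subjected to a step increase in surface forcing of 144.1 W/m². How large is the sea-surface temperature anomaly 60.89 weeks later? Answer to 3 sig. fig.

10.7 K

Areal heat capacity C = ρ c_p D = 1027 × 3906 × 54.39 = 2.18×10^8 J/(m^2 K).
τ = C / λ = 2.18×10^8 / 11.48 = 1.90×10^7 s.
Equilibrium anomaly ΔT_eq = F / λ = 144.1 / 11.48 = 12.6 K.
t = 60.89 weeks = 3.68×10^7 s, so t/τ = 1.94.
ΔT(t) = ΔT_eq (1 − e^(−t/τ)) = 12.6 × (1 − e^−1.94) = 10.7 K.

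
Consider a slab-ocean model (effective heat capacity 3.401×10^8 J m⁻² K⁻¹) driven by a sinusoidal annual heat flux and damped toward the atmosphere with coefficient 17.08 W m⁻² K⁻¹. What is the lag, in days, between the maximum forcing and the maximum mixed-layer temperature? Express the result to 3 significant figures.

76.9 days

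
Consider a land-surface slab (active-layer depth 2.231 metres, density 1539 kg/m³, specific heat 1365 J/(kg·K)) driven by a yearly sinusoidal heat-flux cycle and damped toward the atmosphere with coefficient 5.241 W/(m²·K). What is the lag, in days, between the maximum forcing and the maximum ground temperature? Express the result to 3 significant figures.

Areal heat capacity C = ρ c_p D = 1539 × 1365 × 2.231 = 4.69×10^6 J/(m²·K).
ω = 2π / 3.15×10^7 s = 1.99×10^-7 s⁻¹.
Phase lag φ = arctan(Cω/λ) = arctan(0.934/5.241) = 0.176 rad.
Time lag = φ / ω = 0.176 / 1.99×10^-7 = 8.85×10^5 s = 10.2 days.

10.2 days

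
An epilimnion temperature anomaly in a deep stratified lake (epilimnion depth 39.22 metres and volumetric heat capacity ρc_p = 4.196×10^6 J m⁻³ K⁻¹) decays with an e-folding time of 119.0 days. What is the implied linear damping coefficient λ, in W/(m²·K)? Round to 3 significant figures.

Areal heat capacity C = ρc_p × D = 4.196×10^6 × 39.22 = 1.65×10^8 J/(m²·K).
τ = 119.0 days = 1.03×10^7 s.
λ = C / τ = 1.65×10^8 / 1.03×10^7 = 16.0 W/(m²·K).

16.0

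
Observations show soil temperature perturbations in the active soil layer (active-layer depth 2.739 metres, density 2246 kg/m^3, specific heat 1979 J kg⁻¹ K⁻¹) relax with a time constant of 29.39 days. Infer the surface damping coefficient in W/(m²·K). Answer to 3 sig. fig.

4.79

Areal heat capacity C = ρ c_p D = 2246 × 1979 × 2.739 = 1.22×10^7 J/(m²·K).
τ = 29.39 days = 2.54×10^6 s.
λ = C / τ = 1.22×10^7 / 2.54×10^6 = 4.79 W/(m²·K).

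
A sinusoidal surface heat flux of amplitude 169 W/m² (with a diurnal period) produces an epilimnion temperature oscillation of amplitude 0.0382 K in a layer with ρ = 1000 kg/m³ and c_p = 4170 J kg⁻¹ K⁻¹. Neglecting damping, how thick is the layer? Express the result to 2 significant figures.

ω = 2π / 86400 s = 7.27×10^-5 s⁻¹.
Required C = F₀ / (A ω) = 169 / (0.0382 × 7.27×10^-5) = 6.08×10^7 J/(m²·K).
D = C / (ρ c_p) = 6.08×10^7 / (1000 × 4170) = 14.6 m.

15 m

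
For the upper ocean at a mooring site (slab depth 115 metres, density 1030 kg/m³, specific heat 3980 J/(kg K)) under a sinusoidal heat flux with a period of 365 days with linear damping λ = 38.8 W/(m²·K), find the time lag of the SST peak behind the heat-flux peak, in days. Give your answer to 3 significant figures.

68.5 days

Areal heat capacity C = ρ c_p D = 1030 × 3980 × 115 = 4.71×10^8 J/(m^2 K).
ω = 2π / 3.15×10^7 s = 1.99×10^-7 s⁻¹.
Phase lag φ = arctan(Cω/λ) = arctan(93.9/38.8) = 1.18 rad.
Time lag = φ / ω = 1.18 / 1.99×10^-7 = 5.92×10^6 s = 68.5 days.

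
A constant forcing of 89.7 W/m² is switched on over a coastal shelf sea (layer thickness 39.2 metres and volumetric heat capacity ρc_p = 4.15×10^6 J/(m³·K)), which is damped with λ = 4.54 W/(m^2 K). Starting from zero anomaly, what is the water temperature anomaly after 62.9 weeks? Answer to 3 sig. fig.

Areal heat capacity C = ρc_p × D = 4.15×10^6 × 39.2 = 1.63×10^8 J/(m^2 K).
τ = C / λ = 1.63×10^8 / 4.54 = 3.58×10^7 s.
Equilibrium anomaly ΔT_eq = F / λ = 89.7 / 4.54 = 19.8 K.
t = 62.9 weeks = 3.80×10^7 s, so t/τ = 1.06.
ΔT(t) = ΔT_eq (1 − e^(−t/τ)) = 19.8 × (1 − e^−1.06) = 12.9 K.

12.9 K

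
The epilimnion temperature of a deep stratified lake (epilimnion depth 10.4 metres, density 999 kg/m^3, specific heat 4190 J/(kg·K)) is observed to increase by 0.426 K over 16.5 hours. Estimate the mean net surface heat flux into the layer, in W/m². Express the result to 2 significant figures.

310

Areal heat capacity C = ρ c_p D = 999 × 4190 × 10.4 = 4.35×10^7 J m⁻² K⁻¹.
Required heat per unit area: Q = C ΔT = 4.35×10^7 × 0.426 = 1.85×10^7 J/m².
Flux F = Q / Δt = 1.85×10^7 / 59400 s = 312 W/m².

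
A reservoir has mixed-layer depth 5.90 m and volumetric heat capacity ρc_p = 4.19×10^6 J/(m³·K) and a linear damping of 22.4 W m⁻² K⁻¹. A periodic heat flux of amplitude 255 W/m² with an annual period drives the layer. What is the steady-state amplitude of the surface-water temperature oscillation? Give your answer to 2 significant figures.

Areal heat capacity C = ρc_p × D = 4.19×10^6 × 5.90 = 2.47×10^7 J m⁻² K⁻¹.
Angular frequency ω = 2π / T = 2π / 3.15×10^7 s = 1.99×10^-7 s⁻¹.
√((Cω)² + λ²) = √((4.93)² + 22.4²) = 22.9 W/(m²·K).
Amplitude A = F₀ / √((Cω)²+λ²) = 255 / 22.9 = 11.1 K.

11 K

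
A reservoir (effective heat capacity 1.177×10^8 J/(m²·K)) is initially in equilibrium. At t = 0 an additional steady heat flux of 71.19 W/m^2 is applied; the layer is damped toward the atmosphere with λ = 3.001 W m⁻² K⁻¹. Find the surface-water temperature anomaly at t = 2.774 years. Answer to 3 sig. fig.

21.2 K

Areal heat capacity C = 1.177×10^8 J/(m²·K) (given).
τ = C / λ = 1.18×10^8 / 3.001 = 3.92×10^7 s.
Equilibrium anomaly ΔT_eq = F / λ = 71.19 / 3.001 = 23.7 K.
t = 2.774 years = 8.75×10^7 s, so t/τ = 2.23.
ΔT(t) = ΔT_eq (1 − e^(−t/τ)) = 23.7 × (1 − e^−2.23) = 21.2 K.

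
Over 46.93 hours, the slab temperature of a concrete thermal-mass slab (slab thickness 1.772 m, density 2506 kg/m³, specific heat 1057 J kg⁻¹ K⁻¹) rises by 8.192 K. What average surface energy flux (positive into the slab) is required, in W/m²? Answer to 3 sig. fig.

Areal heat capacity C = ρ c_p D = 2506 × 1057 × 1.772 = 4.69×10^6 J/(m^2 K).
Required heat per unit area: Q = C ΔT = 4.69×10^6 × 8.192 = 3.85×10^7 J/m².
Flux F = Q / Δt = 3.85×10^7 / 1.69×10^5 s = 228 W/m².

228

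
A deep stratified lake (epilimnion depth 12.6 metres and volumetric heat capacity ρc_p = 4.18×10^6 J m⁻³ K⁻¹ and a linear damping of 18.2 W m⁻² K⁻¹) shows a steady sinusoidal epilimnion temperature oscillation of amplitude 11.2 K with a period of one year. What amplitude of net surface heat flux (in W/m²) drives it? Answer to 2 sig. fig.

Areal heat capacity C = ρc_p × D = 4.18×10^6 × 12.6 = 5.27×10^7 J m⁻² K⁻¹.
ω = 2π / 3.15×10^7 s = 1.99×10^-7 s⁻¹.
√((Cω)² + λ²) = √((10.5)² + 18.2²) = 21.0 W/(m²·K).
F₀ = A × √((Cω)²+λ²) = 11.2 × 21.0 = 235 W/m².

240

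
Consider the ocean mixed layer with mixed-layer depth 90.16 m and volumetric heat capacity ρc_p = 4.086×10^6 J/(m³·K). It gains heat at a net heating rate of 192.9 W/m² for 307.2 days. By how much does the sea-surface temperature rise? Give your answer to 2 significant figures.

14 K

Areal heat capacity C = ρc_p × D = 4.086×10^6 × 90.16 = 3.68×10^8 J/(m^2 K).
Net heat input Q = F Δt = 192.9 × (307.2 days × 86400 s/day) = 5.12×10^9 J/m².
ΔT = Q / C = 5.12×10^9 / 3.68×10^8 = 13.9 K.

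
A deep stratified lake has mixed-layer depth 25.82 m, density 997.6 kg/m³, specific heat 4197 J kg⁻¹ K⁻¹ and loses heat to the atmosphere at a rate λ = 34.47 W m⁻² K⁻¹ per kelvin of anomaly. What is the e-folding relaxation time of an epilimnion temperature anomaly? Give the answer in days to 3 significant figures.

36.3 days

Areal heat capacity C = ρ c_p D = 997.6 × 4197 × 25.82 = 1.08×10^8 J m⁻² K⁻¹.
Relaxation time τ = C / λ = 1.08×10^8 / 34.47 = 3.14×10^6 s.
In days: 3.14×10^6 s / (86400 s/day) = 36.3 days.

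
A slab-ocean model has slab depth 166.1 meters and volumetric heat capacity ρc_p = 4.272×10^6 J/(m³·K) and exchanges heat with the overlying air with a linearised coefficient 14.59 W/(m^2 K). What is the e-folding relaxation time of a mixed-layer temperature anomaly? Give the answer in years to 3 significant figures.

Areal heat capacity C = ρc_p × D = 4.272×10^6 × 166.1 = 7.10×10^8 J/(m^2 K).
Relaxation time τ = C / λ = 7.10×10^8 / 14.59 = 4.86×10^7 s.
In years: 4.86×10^7 s / (3.156×10^7 s/year) = 1.54 years.

1.54 years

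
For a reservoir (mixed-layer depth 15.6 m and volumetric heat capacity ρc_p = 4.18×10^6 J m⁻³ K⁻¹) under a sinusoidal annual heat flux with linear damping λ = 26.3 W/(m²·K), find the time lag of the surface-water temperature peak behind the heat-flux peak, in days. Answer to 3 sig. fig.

26.7 days

Areal heat capacity C = ρc_p × D = 4.18×10^6 × 15.6 = 6.52×10^7 J m⁻² K⁻¹.
ω = 2π / 3.15×10^7 s = 1.99×10^-7 s⁻¹.
Phase lag φ = arctan(Cω/λ) = arctan(13.0/26.3) = 0.459 rad.
Time lag = φ / ω = 0.459 / 1.99×10^-7 = 2.30×10^6 s = 26.7 days.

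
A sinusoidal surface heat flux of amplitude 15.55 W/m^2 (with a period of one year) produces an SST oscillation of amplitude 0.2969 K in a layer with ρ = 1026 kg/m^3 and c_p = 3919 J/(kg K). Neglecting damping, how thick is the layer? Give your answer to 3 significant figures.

ω = 2π / 3.15×10^7 s = 1.99×10^-7 s⁻¹.
Required C = F₀ / (A ω) = 15.55 / (0.2969 × 1.99×10^-7) = 2.63×10^8 J/(m²·K).
D = C / (ρ c_p) = 2.63×10^8 / (1026 × 3919) = 65.4 m.

65.4 m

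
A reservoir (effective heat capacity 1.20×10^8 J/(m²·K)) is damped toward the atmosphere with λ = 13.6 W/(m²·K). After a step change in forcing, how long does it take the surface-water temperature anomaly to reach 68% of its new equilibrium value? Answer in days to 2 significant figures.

Areal heat capacity C = 1.20×10^8 J/(m²·K) (given).
τ = C / λ = 1.20×10^8 / 13.6 = 8.82×10^6 s.
Fraction reached: 1 − e^(−t/τ) = 0.68 ⇒ t = −τ ln(1 − 0.68) = τ × 1.14.
t = 1.01×10^7 s = 116 days.

120 days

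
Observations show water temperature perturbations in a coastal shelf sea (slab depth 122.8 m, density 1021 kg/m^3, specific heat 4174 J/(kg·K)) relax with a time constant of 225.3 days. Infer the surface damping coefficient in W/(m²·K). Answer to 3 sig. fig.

26.9

Areal heat capacity C = ρ c_p D = 1021 × 4174 × 122.8 = 5.23×10^8 J/(m²·K).
τ = 225.3 days = 1.95×10^7 s.
λ = C / τ = 5.23×10^8 / 1.95×10^7 = 26.9 W/(m²·K).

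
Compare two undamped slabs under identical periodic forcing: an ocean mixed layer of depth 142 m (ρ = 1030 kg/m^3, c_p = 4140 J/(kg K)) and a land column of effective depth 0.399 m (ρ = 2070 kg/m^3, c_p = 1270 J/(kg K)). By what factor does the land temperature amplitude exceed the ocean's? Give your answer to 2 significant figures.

580

C_ocean = 1030 × 4140 × 142 = 6.06×10^8 J/(m²·K).
C_land = 2070 × 1270 × 0.399 = 1.05×10^6 J/(m²·K).
Undamped amplitude ∝ 1/C, so A_land/A_ocean = C_ocean/C_land = 577.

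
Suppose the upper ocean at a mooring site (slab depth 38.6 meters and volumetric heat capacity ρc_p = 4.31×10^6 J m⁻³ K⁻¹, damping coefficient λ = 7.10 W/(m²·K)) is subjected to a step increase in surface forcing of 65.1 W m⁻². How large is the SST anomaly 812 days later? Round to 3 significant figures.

8.71 K

Areal heat capacity C = ρc_p × D = 4.31×10^6 × 38.6 = 1.66×10^8 J m⁻² K⁻¹.
τ = C / λ = 1.66×10^8 / 7.10 = 2.34×10^7 s.
Equilibrium anomaly ΔT_eq = F / λ = 65.1 / 7.10 = 9.17 K.
t = 812 days = 7.02×10^7 s, so t/τ = 2.99.
ΔT(t) = ΔT_eq (1 − e^(−t/τ)) = 9.17 × (1 − e^−2.99) = 8.71 K.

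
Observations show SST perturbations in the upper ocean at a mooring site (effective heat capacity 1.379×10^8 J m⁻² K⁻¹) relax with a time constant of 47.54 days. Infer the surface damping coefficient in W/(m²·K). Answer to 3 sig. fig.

33.6

Areal heat capacity C = 1.379×10^8 J m⁻² K⁻¹ (given).
τ = 47.54 days = 4.11×10^6 s.
λ = C / τ = 1.38×10^8 / 4.11×10^6 = 33.6 W/(m²·K).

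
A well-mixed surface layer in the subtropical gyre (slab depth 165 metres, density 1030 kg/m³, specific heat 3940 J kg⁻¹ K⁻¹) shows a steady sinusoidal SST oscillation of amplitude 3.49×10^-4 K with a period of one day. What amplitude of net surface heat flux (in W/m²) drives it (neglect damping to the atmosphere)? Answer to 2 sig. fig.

17

Areal heat capacity C = ρ c_p D = 1030 × 3940 × 165 = 6.70×10^8 J/(m^2 K).
ω = 2π / 86400 s = 7.27×10^-5 s⁻¹.
Cω = 6.70×10^8 × 7.27×10^-5 = 48700 W/(m²·K).
F₀ = A × Cω = 3.49×10^-4 × 48700 = 17.0 W/m².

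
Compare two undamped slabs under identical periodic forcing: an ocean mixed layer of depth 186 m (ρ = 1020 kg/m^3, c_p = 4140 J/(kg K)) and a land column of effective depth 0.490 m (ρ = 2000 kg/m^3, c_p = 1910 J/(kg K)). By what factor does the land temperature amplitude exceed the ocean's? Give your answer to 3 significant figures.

420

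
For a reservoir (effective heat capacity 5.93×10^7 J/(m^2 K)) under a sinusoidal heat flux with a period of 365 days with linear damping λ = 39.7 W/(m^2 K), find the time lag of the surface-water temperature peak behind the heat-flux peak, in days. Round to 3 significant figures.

Areal heat capacity C = 5.93×10^7 J/(m^2 K) (given).
ω = 2π / 3.15×10^7 s = 1.99×10^-7 s⁻¹.
Phase lag φ = arctan(Cω/λ) = arctan(11.8/39.7) = 0.289 rad.
Time lag = φ / ω = 0.289 / 1.99×10^-7 = 1.45×10^6 s = 16.8 days.

16.8 days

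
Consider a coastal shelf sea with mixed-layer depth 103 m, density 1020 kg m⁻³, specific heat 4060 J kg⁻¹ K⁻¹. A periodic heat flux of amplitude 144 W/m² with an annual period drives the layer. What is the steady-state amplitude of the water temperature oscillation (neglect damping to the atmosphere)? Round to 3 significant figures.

1.69 K

Areal heat capacity C = ρ c_p D = 1020 × 4060 × 103 = 4.27×10^8 J/(m²·K).
Angular frequency ω = 2π / T = 2π / 3.15×10^7 s = 1.99×10^-7 s⁻¹.
Cω = 4.27×10^8 × 1.99×10^-7 = 85.0 W/(m²·K).
Amplitude A = F₀ / (Cω) = 144 / 85.0 = 1.69 K.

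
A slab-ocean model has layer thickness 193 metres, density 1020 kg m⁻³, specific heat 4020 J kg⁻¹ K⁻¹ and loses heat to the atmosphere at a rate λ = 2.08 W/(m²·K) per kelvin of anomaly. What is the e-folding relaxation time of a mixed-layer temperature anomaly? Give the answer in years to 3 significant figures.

12.1 years

Areal heat capacity C = ρ c_p D = 1020 × 4020 × 193 = 7.91×10^8 J/(m²·K).
Relaxation time τ = C / λ = 7.91×10^8 / 2.08 = 3.80×10^8 s.
In years: 3.80×10^8 s / (3.156×10^7 s/year) = 12.1 years.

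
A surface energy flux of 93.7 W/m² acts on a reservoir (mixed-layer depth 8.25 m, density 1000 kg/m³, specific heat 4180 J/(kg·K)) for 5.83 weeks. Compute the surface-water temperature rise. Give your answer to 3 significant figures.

9.58 K

Areal heat capacity C = ρ c_p D = 1000 × 4180 × 8.25 = 3.45×10^7 J/(m²·K).
Net heat input Q = F Δt = 93.7 × (5.83 weeks × 6.048×10^5 s/week) = 3.30×10^8 J/m².
ΔT = Q / C = 3.30×10^8 / 3.45×10^7 = 9.58 K.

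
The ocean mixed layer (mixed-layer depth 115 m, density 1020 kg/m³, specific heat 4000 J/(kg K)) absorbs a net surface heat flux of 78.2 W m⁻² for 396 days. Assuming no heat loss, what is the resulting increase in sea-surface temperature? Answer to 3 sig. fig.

5.70 K

Areal heat capacity C = ρ c_p D = 1020 × 4000 × 115 = 4.69×10^8 J m⁻² K⁻¹.
Net heat input Q = F Δt = 78.2 × (396 days × 86400 s/day) = 2.68×10^9 J/m².
ΔT = Q / C = 2.68×10^9 / 4.69×10^8 = 5.70 K.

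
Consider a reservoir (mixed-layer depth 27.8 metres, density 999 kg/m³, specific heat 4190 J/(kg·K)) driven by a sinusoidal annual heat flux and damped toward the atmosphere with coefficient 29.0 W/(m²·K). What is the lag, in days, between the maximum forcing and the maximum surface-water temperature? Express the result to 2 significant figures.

39 days

Areal heat capacity C = ρ c_p D = 999 × 4190 × 27.8 = 1.16×10^8 J m⁻² K⁻¹.
ω = 2π / 3.15×10^7 s = 1.99×10^-7 s⁻¹.
Phase lag φ = arctan(Cω/λ) = arctan(23.2/29.0) = 0.674 rad.
Time lag = φ / ω = 0.674 / 1.99×10^-7 = 3.38×10^6 s = 39.2 days.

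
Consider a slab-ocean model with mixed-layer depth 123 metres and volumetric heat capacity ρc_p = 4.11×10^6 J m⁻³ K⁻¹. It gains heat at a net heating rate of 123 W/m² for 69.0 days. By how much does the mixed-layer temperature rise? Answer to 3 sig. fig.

Areal heat capacity C = ρc_p × D = 4.11×10^6 × 123 = 5.06×10^8 J/(m^2 K).
Net heat input Q = F Δt = 123 × (69.0 days × 86400 s/day) = 7.33×10^8 J/m².
ΔT = Q / C = 7.33×10^8 / 5.06×10^8 = 1.45 K.

1.45 K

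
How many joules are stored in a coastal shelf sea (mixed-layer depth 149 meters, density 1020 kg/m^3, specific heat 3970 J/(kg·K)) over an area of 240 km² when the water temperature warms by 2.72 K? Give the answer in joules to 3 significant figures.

3.94×10^17 J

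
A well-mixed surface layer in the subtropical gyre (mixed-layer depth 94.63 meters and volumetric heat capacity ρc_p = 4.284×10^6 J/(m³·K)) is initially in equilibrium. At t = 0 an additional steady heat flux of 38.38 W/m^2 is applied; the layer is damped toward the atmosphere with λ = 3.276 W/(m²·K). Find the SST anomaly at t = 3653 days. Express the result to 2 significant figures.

Areal heat capacity C = ρc_p × D = 4.284×10^6 × 94.63 = 4.05×10^8 J/(m²·K).
τ = C / λ = 4.05×10^8 / 3.276 = 1.24×10^8 s.
Equilibrium anomaly ΔT_eq = F / λ = 38.38 / 3.276 = 11.7 K.
t = 3653 days = 3.16×10^8 s, so t/τ = 2.55.
ΔT(t) = ΔT_eq (1 − e^(−t/τ)) = 11.7 × (1 − e^−2.55) = 10.8 K.

11 K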